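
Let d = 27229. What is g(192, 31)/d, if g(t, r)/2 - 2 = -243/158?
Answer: 1/29467 ≈ 3.3936e-5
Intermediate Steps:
g(t, r) = 73/79 (g(t, r) = 4 + 2*(-243/158) = 4 - 243/79 = 73/79)
g(192, 31)/d = (73/79)/27229 = (73/79)*(1/27229) = 1/29467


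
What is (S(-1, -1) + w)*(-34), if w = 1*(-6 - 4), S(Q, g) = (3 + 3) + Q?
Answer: 170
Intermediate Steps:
S(Q, g) = 6 + Q
w = -10 (w = 1*(-10) = -10)
(S(-1, -1) + w)*(-34) = ((6 - 1) - 10)*(-34) = (5 - 10)*(-34) = -5*(-34) = 170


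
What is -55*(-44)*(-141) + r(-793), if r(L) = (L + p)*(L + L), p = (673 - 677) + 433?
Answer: 236084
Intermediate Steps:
p = 429 (p = -4 + 433 = 429)
r(L) = 2*L*(429 + L) (r(L) = (L + 429)*(L + L) = (429 + L)*(2*L) = 2*L*(429 + L))
-55*(-44)*(-141) + r(-793) = -55*(-44)*(-141) + 2*(-793)*(429 - 793) = 2420*(-141) + 2*(-793)*(-364) = -341220 + 577304 = 236084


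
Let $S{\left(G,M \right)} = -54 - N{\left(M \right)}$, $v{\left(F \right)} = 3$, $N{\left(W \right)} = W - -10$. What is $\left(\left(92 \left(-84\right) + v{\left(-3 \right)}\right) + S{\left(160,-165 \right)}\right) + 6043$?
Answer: $-1581$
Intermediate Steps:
$N{\left(W \right)} = 10 + W$ ($N{\left(W \right)} = W + 10 = 10 + W$)
$S{\left(G,M \right)} = -64 - M$ ($S{\left(G,M \right)} = -54 - \left(10 + M\right) = -64 - M$)
$\left(\left(92 \left(-84\right) + v{\left(-3 \right)}\right) + S{\left(160,-165 \right)}\right) + 6043 = \left(\left(92 \left(-84\right) + 3\right) - -101\right) + 6043 = \left(\left(-7728 + 3\right) + \left(-64 + 165\right)\right) + 6043 = \left(-7725 + 101\right) + 6043 = -7624 + 6043 = -1581$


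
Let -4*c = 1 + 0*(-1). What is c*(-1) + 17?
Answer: 69/4 ≈ 17.250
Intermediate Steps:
c = -¼ (c = -(1 + 0*(-1))/4 = -(1 + 0)/4 = -¼*1 = -¼ ≈ -0.25000)
c*(-1) + 17 = -¼*(-1) + 17 = ¼ + 17 = 69/4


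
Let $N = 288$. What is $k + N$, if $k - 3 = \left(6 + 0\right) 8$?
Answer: $339$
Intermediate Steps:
$k = 51$ ($k = 3 + \left(6 + 0\right) 8 = 3 + 6 \cdot 8 = 3 + 48 = 51$)
$k + N = 51 + 288 = 339$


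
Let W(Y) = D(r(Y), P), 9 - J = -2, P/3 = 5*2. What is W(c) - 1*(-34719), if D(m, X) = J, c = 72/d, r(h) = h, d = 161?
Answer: 34730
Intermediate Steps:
P = 30 (P = 3*(5*2) = 3*10 = 30)
J = 11 (J = 9 - 1*(-2) = 9 + 2 = 11)
c = 72/161 ≈ 0.44721
D(m, X) = 11
W(Y) = 11
W(c) - 1*(-34719) = 11 - 1*(-34719) = 11 + 34719 = 34730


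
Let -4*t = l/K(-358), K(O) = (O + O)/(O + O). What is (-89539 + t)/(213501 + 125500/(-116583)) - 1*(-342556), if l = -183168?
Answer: 8526371857869647/24890461583 ≈ 3.4256e+5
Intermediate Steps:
K(O) = 1 (K(O) = (2*O)/((2*O)) = (2*O)*(1/(2*O)) = 1)
t = 45792 (t = -(-45792)/1 = -(-45792) = -¼*(-183168) = 45792)
(-89539 + t)/(213501 + 125500/(-116583)) - 1*(-342556) = (-89539 + 45792)/(213501 + 125500/(-116583)) - 1*(-342556) = -43747/(213501 + 125500*(-1/116583)) + 342556 = -43747/(213501 - 125500/116583) + 342556 = -43747/24890461583/116583 + 342556 = -43747*116583/24890461583 + 342556 = -5100156501/24890461583 + 342556 = 8526371857869647/24890461583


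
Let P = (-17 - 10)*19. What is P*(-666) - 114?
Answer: 341544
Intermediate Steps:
P = -513 (P = -27*19 = -513)
P*(-666) - 114 = -513*(-666) - 114 = 341658 - 114 = 341544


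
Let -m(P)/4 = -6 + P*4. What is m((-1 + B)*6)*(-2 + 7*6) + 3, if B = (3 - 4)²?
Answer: 963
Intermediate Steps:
B = 1 (B = (-1)² = 1)
m(P) = 24 - 16*P (m(P) = -4*(-6 + P*4) = -4*(-6 + 4*P) = 24 - 16*P)
m((-1 + B)*6)*(-2 + 7*6) + 3 = (24 - 16*(-1 + 1)*6)*(-2 + 7*6) + 3 = (24 - 0*6)*(-2 + 42) + 3 = (24 - 16*0)*40 + 3 = (24 + 0)*40 + 3 = 24*40 + 3 = 960 + 3 = 963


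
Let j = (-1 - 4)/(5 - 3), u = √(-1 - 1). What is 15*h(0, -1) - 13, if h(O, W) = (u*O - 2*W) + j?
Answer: -41/2 ≈ -20.500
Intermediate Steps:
u = I*√2 (u = √(-2) = I*√2 ≈ 1.4142*I)
j = -5/2 ≈ -2.5000
h(O, W) = -5/2 - 2*W + I*O*√2 (h(O, W) = ((I*√2)*O - 2*W) - 5/2 = (I*O*√2 - 2*W) - 5/2 = (-2*W + I*O*√2) - 5/2 = -5/2 - 2*W + I*O*√2)
15*h(0, -1) - 13 = 15*(-5/2 - 2*(-1) + I*0*√2) - 13 = 15*(-5/2 + 2 + 0) - 13 = 15*(-½) - 13 = -15/2 - 13 = -41/2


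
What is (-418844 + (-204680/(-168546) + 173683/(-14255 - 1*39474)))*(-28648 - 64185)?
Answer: 1934695387418571361/49757187 ≈ 3.8883e+10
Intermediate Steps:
(-418844 + (-204680/(-168546) + 173683/(-14255 - 1*39474)))*(-28648 - 64185) = (-418844 + (-204680*(-1/168546) + 173683/(-14255 - 39474)))*(-92833) = (-418844 + (14620/12039 + 173683/(-53729)))*(-92833) = (-418844 + (14620/12039 + 173683*(-1/53729)))*(-92833) = (-418844 + (14620/12039 - 173683/53729))*(-92833) = (-418844 - 1305451657/646843431)*(-92833) = -270927795465421/646843431*(-92833) = 1934695387418571361/49757187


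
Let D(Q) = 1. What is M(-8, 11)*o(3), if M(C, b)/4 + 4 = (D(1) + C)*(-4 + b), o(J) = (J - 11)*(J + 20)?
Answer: 39008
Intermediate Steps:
o(J) = (-11 + J)*(20 + J)
M(C, b) = -16 + 4*(1 + C)*(-4 + b) (M(C, b) = -16 + 4*((1 + C)*(-4 + b)) = -16 + 4*(1 + C)*(-4 + b))
M(-8, 11)*o(3) = (-32 - 16*(-8) + 4*11 + 4*(-8)*11)*(-220 + 3² + 9*3) = (-32 + 128 + 44 - 352)*(-220 + 9 + 27) = -212*(-184) = 39008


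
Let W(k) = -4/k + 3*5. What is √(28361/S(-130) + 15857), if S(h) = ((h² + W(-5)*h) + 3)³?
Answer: √770920962918756687546/220492801 ≈ 125.92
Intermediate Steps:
W(k) = 15 - 4/k (W(k) = -4/k + 15 = 15 - 4/k)
S(h) = (3 + h² + 79*h/5)³ (S(h) = ((h² + (15 - 4/(-5))*h) + 3)³ = ((h² + (15 - 4*(-⅕))*h) + 3)³ = ((h² + (15 + ⅘)*h) + 3)³ = ((h² + 79*h/5) + 3)³ = (3 + h² + 79*h/5)³)
√(28361/S(-130) + 15857) = √(28361/(((15 + 5*(-130)² + 79*(-130))³/125)) + 15857) = √(28361/(((15 + 5*16900 - 10270)³/125)) + 15857) = √(28361/(((15 + 84500 - 10270)³/125)) + 15857) = √(28361/(((1/125)*74245³)) + 15857) = √(28361/(((1/125)*409262200256125)) + 15857) = √(28361/3274097602049 + 15857) = √(51917365675719354/3274097602049) = √770920962918756687546/220492801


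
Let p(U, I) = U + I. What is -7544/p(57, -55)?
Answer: -3772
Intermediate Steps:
p(U, I) = I + U
-7544/p(57, -55) = -7544/(-55 + 57) = -7544/2 = -7544*½ = -3772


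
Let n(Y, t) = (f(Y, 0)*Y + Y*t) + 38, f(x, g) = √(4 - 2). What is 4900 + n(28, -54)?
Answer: 3426 + 28*√2 ≈ 3465.6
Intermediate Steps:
f(x, g) = √2
n(Y, t) = 38 + Y*t + Y*√2 (n(Y, t) = (√2*Y + Y*t) + 38 = (Y*√2 + Y*t) + 38 = (Y*t + Y*√2) + 38 = 38 + Y*t + Y*√2)
4900 + n(28, -54) = 4900 + (38 + 28*(-54) + 28*√2) = 4900 + (38 - 1512 + 28*√2) = 4900 + (-1474 + 28*√2) = 3426 + 28*√2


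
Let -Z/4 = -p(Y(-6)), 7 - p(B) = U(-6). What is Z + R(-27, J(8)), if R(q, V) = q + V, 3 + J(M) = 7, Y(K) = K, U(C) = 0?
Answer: 5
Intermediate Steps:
J(M) = 4 (J(M) = -3 + 7 = 4)
p(B) = 7 (p(B) = 7 - 1*0 = 7 + 0 = 7)
R(q, V) = V + q
Z = 28 (Z = -(-4)*7 = -4*(-7) = 28)
Z + R(-27, J(8)) = 28 + (4 - 27) = 28 - 23 = 5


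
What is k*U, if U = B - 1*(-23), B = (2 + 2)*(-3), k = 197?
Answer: 2167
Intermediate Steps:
B = -12 (B = 4*(-3) = -12)
U = 11 (U = -12 - 1*(-23) = -12 + 23 = 11)
k*U = 197*11 = 2167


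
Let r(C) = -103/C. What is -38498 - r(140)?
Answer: -5389617/140 ≈ -38497.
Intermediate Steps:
-38498 - r(140) = -38498 - (-103)/140 = -38498 - 1*(-103/140) = -38498 + 103/140 = -5389617/140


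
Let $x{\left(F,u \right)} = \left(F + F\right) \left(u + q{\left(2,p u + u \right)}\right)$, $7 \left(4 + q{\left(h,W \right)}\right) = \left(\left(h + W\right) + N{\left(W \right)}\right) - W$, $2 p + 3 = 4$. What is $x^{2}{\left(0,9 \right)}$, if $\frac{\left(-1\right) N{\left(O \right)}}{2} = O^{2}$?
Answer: $0$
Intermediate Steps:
$p = \frac{1}{2}$ ($p = - \frac{3}{2} + \frac{1}{2} \cdot 4 = - \frac{3}{2} + 2 = \frac{1}{2} \approx 0.5$)
$N{\left(O \right)} = - 2 O^{2}$
$q{\left(h,W \right)} = -4 - \frac{2 W^{2}}{7} + \frac{h}{7}$ ($q{\left(h,W \right)} = -4 + \frac{\left(\left(h + W\right) - 2 W^{2}\right) - W}{7} = -4 + \frac{\left(\left(W + h\right) - 2 W^{2}\right) - W}{7} = -4 + \frac{\left(W + h - 2 W^{2}\right) - W}{7} = -4 + \frac{h - 2 W^{2}}{7} = -4 - \left(- \frac{h}{7} + \frac{2 W^{2}}{7}\right) = -4 - \frac{2 W^{2}}{7} + \frac{h}{7}$)
$x{\left(F,u \right)} = 2 F \left(- \frac{26}{7} + u - \frac{9 u^{2}}{14}\right)$ ($x{\left(F,u \right)} = \left(F + F\right) \left(u - \left(\frac{26}{7} + \frac{2 \left(\frac{u}{2} + u\right)^{2}}{7}\right)\right) = 2 F \left(u - \left(\frac{26}{7} + \frac{2 \frac{9 u^{2}}{4}}{7}\right)\right) = 2 F \left(u - \left(\frac{26}{7} + \frac{2}{7} \cdot \frac{9}{4} u^{2}\right)\right) = 2 F \left(u - \left(\frac{26}{7} + \frac{9 u^{2}}{14}\right)\right) = 2 F \left(- \frac{26}{7} + u - \frac{9 u^{2}}{14}\right)$)
$x^{2}{\left(0,9 \right)} = \left(\frac{1}{7} \cdot 0 \left(-52 - 9 \cdot 9^{2} + 14 \cdot 9\right)\right)^{2} = \left(\frac{1}{7} \cdot 0 \left(-52 - 729 + 126\right)\right)^{2} = \left(\frac{1}{7} \cdot 0 \left(-655\right)\right)^{2} = 0^{2} = 0$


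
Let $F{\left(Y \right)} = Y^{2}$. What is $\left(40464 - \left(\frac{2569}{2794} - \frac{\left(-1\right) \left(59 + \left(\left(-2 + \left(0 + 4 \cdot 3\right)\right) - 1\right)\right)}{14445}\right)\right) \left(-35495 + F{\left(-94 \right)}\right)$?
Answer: $- \frac{43535816651117257}{40359330} \approx -1.0787 \cdot 10^{9}$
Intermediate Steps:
$\left(40464 - \left(\frac{2569}{2794} - \frac{\left(-1\right) \left(59 + \left(\left(-2 + \left(0 + 4 \cdot 3\right)\right) - 1\right)\right)}{14445}\right)\right) \left(-35495 + F{\left(-94 \right)}\right) = \left(40464 - \left(\frac{2569}{2794} - \frac{\left(-1\right) \left(59 + \left(\left(-2 + \left(0 + 4 \cdot 3\right)\right) - 1\right)\right)}{14445}\right)\right) \left(-35495 + \left(-94\right)^{2}\right) = \left(40464 - \left(\frac{2569}{2794} - - (59 + \left(\left(-2 + \left(0 + 12\right)\right) - 1\right)) \frac{1}{14445}\right)\right) \left(-35495 + 8836\right) = \left(40464 - \left(\frac{2569}{2794} - - (59 + \left(\left(-2 + 12\right) - 1\right)) \frac{1}{14445}\right)\right) \left(-26659\right) = \left(40464 - \left(\frac{2569}{2794} - - (59 + \left(10 - 1\right)) \frac{1}{14445}\right)\right) \left(-26659\right) = \left(40464 - \left(\frac{2569}{2794} - - (59 + 9) \frac{1}{14445}\right)\right) \left(-26659\right) = \left(40464 - \left(\frac{2569}{2794} - \left(-1\right) 68 \cdot \frac{1}{14445}\right)\right) \left(-26659\right) = \left(40464 - \frac{37299197}{40359330}\right) \left(-26659\right) = \frac{1633062629923}{40359330} \left(-26659\right) = - \frac{43535816651117257}{40359330}$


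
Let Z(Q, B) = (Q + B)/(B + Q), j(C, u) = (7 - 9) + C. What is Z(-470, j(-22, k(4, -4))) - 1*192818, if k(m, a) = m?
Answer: -192817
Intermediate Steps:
j(C, u) = -2 + C
Z(Q, B) = 1 (Z(Q, B) = (B + Q)/(B + Q) = 1)
Z(-470, j(-22, k(4, -4))) - 1*192818 = 1 - 1*192818 = 1 - 192818 = -192817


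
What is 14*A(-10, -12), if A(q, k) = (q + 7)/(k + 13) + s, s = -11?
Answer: -196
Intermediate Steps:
A(q, k) = -11 + (7 + q)/(13 + k) (A(q, k) = (q + 7)/(k + 13) - 11 = (7 + q)/(13 + k) - 11 = -11 + (7 + q)/(13 + k))
14*A(-10, -12) = 14*((-136 - 10 - 11*(-12))/(13 - 12)) = 14*((-136 - 10 + 132)/1) = 14*(1*(-14)) = 14*(-14) = -196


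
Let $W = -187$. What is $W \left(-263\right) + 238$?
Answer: $49419$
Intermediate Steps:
$W \left(-263\right) + 238 = \left(-187\right) \left(-263\right) + 238 = 49181 + 238 = 49419$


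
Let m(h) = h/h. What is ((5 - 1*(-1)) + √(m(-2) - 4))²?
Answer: (6 + I*√3)² ≈ 33.0 + 20.785*I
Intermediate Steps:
m(h) = 1
((5 - 1*(-1)) + √(m(-2) - 4))² = ((5 - 1*(-1)) + √(1 - 4))² = ((5 + 1) + √(-3))² = (6 + I*√3)²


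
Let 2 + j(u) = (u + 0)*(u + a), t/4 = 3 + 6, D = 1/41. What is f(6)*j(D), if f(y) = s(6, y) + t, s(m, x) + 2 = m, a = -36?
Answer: -193480/1681 ≈ -115.10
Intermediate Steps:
s(m, x) = -2 + m
D = 1/41 ≈ 0.024390
t = 36 (t = 4*(3 + 6) = 4*9 = 36)
j(u) = -2 + u*(-36 + u) (j(u) = -2 + (u + 0)*(u - 36) = -2 + u*(-36 + u))
f(y) = 40 (f(y) = (-2 + 6) + 36 = 4 + 36 = 40)
f(6)*j(D) = 40*(-2 + (1/41)**2 - 36*1/41) = 40*(-2 + 1/1681 - 36/41) = 40*(-4837/1681) = -193480/1681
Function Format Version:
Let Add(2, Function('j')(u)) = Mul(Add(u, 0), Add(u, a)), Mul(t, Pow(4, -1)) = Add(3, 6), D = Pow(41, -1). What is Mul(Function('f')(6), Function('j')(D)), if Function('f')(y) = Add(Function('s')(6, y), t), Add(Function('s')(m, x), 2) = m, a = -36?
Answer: Rational(-193480, 1681) ≈ -115.10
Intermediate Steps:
Function('s')(m, x) = Add(-2, m)
D = Rational(1, 41) ≈ 0.024390
t = 36 (t = Mul(4, Add(3, 6)) = Mul(4, 9) = 36)
Function('j')(u) = Add(-2, Mul(u, Add(-36, u))) (Function('j')(u) = Add(-2, Mul(Add(u, 0), Add(u, -36))) = Add(-2, Mul(u, Add(-36, u))))
Function('f')(y) = 40 (Function('f')(y) = Add(Add(-2, 6), 36) = Add(4, 36) = 40)
Mul(Function('f')(6), Function('j')(D)) = Mul(40, Add(-2, Pow(Rational(1, 41), 2), Mul(-36, Rational(1, 41)))) = Mul(40, Add(-2, Rational(1, 1681), Rational(-36, 41))) = Mul(40, Rational(-4837, 1681)) = Rational(-193480, 1681)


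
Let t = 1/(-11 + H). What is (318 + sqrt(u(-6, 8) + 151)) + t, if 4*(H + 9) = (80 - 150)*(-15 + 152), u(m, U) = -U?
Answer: 1537528/4835 + sqrt(143) ≈ 329.96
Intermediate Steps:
H = -4813/2 (H = -9 + ((80 - 150)*(-15 + 152))/4 = -9 + (-70*137)/4 = -9 + (1/4)*(-9590) = -9 - 4795/2 = -4813/2 ≈ -2406.5)
t = -2/4835 (t = 1/(-11 - 4813/2) = 1/(-4835/2) = -2/4835 ≈ -0.00041365)
(318 + sqrt(u(-6, 8) + 151)) + t = (318 + sqrt(-1*8 + 151)) - 2/4835 = (318 + sqrt(-8 + 151)) - 2/4835 = (318 + sqrt(143)) - 2/4835 = 1537528/4835 + sqrt(143)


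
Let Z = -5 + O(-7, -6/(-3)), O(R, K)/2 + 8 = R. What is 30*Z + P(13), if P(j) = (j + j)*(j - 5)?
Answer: -842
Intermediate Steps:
O(R, K) = -16 + 2*R
P(j) = 2*j*(-5 + j) (P(j) = (2*j)*(-5 + j) = 2*j*(-5 + j))
Z = -35 (Z = -5 + (-16 + 2*(-7)) = -5 + (-16 - 14) = -5 - 30 = -35)
30*Z + P(13) = 30*(-35) + 2*13*(-5 + 13) = -1050 + 2*13*8 = -1050 + 208 = -842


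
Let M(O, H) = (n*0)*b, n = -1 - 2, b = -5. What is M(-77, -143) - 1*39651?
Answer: -39651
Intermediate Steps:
n = -3
M(O, H) = 0 (M(O, H) = -3*0*(-5) = 0*(-5) = 0)
M(-77, -143) - 1*39651 = 0 - 1*39651 = 0 - 39651 = -39651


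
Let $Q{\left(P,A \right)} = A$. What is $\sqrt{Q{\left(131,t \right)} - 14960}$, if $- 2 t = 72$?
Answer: $2 i \sqrt{3749} \approx 122.46 i$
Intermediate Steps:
$t = -36$ ($t = \left(- \frac{1}{2}\right) 72 = -36$)
$\sqrt{Q{\left(131,t \right)} - 14960} = \sqrt{-36 - 14960} = \sqrt{-14996} = 2 i \sqrt{3749}$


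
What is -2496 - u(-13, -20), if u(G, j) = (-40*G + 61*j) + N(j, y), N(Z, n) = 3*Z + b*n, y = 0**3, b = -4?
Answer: -1736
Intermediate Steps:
y = 0
N(Z, n) = -4*n + 3*Z (N(Z, n) = 3*Z - 4*n = -4*n + 3*Z)
u(G, j) = -40*G + 64*j (u(G, j) = (-40*G + 61*j) + (-4*0 + 3*j) = (-40*G + 61*j) + (0 + 3*j) = (-40*G + 61*j) + 3*j = -40*G + 64*j)
-2496 - u(-13, -20) = -2496 - (-40*(-13) + 64*(-20)) = -2496 - (520 - 1280) = -2496 - 1*(-760) = -2496 + 760 = -1736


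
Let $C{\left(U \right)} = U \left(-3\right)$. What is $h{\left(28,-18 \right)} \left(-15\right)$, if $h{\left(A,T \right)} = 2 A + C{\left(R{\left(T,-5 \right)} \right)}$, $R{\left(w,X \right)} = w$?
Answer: $-1650$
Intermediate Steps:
$C{\left(U \right)} = - 3 U$
$h{\left(A,T \right)} = - 3 T + 2 A$ ($h{\left(A,T \right)} = 2 A - 3 T = - 3 T + 2 A$)
$h{\left(28,-18 \right)} \left(-15\right) = \left(\left(-3\right) \left(-18\right) + 2 \cdot 28\right) \left(-15\right) = \left(54 + 56\right) \left(-15\right) = 110 \left(-15\right) = -1650$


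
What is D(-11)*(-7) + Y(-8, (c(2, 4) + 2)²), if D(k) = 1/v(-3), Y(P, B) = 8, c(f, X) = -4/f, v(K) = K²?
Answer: 65/9 ≈ 7.2222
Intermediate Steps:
D(k) = ⅑ (D(k) = 1/((-3)²) = 1/9 = ⅑)
D(-11)*(-7) + Y(-8, (c(2, 4) + 2)²) = (⅑)*(-7) + 8 = -7/9 + 8 = 65/9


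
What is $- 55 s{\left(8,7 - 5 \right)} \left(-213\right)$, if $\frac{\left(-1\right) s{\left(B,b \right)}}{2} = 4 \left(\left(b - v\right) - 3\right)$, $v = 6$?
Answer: $656040$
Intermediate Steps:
$s{\left(B,b \right)} = 72 - 8 b$ ($s{\left(B,b \right)} = - 2 \cdot 4 \left(\left(b - 6\right) - 3\right) = - 2 \cdot 4 \left(\left(-6 + b\right) - 3\right) = - 2 \cdot 4 \left(-9 + b\right) = - 2 \left(-36 + 4 b\right) = 72 - 8 b$)
$- 55 s{\left(8,7 - 5 \right)} \left(-213\right) = - 55 \left(72 - 8 \left(7 - 5\right)\right) \left(-213\right) = - 55 \left(72 - 16\right) \left(-213\right) = \left(-55\right) 56 \left(-213\right) = \left(-3080\right) \left(-213\right) = 656040$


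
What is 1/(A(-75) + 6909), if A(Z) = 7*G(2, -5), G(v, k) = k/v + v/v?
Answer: 2/13797 ≈ 0.00014496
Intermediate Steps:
G(v, k) = 1 + k/v (G(v, k) = k/v + 1 = 1 + k/v)
A(Z) = -21/2 (A(Z) = 7*((-5 + 2)/2) = 7*((1/2)*(-3)) = 7*(-3/2) = -21/2)
1/(A(-75) + 6909) = 1/(-21/2 + 6909) = 1/(13797/2) = 2/13797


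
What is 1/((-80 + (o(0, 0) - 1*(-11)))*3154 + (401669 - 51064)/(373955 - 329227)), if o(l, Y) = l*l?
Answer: -44728/9733625123 ≈ -4.5952e-6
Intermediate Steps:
o(l, Y) = l**2
1/((-80 + (o(0, 0) - 1*(-11)))*3154 + (401669 - 51064)/(373955 - 329227)) = 1/((-80 + (0**2 - 1*(-11)))*3154 + (401669 - 51064)/(373955 - 329227)) = 1/((-80 + (0 + 11))*3154 + 350605/44728) = 1/((-80 + 11)*3154 + 350605*(1/44728)) = 1/(-69*3154 + 350605/44728) = 1/(-217626 + 350605/44728) = 1/(-9733625123/44728) = -44728/9733625123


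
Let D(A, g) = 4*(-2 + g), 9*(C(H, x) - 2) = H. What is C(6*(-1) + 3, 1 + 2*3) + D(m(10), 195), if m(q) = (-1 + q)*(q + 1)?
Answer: 2321/3 ≈ 773.67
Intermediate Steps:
C(H, x) = 2 + H/9
m(q) = (1 + q)*(-1 + q) (m(q) = (-1 + q)*(1 + q) = (1 + q)*(-1 + q))
D(A, g) = -8 + 4*g
C(6*(-1) + 3, 1 + 2*3) + D(m(10), 195) = (2 + (6*(-1) + 3)/9) + (-8 + 4*195) = (2 + (-6 + 3)/9) + (-8 + 780) = (2 + (⅑)*(-3)) + 772 = (2 - ⅓) + 772 = 5/3 + 772 = 2321/3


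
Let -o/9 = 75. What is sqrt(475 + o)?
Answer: 10*I*sqrt(2) ≈ 14.142*I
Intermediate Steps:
o = -675 (o = -9*75 = -675)
sqrt(475 + o) = sqrt(475 - 675) = sqrt(-200) = 10*I*sqrt(2)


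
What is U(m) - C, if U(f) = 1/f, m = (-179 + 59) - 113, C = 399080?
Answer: -92985641/233 ≈ -3.9908e+5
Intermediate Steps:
m = -233 (m = -120 - 113 = -233)
U(m) - C = 1/(-233) - 1*399080 = -1/233 - 399080 = -92985641/233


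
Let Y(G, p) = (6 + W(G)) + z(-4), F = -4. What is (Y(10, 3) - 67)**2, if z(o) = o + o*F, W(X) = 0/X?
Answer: 2401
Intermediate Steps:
W(X) = 0
z(o) = -3*o (z(o) = o + o*(-4) = o - 4*o = -3*o)
Y(G, p) = 18 (Y(G, p) = (6 + 0) - 3*(-4) = 6 + 12 = 18)
(Y(10, 3) - 67)**2 = (18 - 67)**2 = (-49)**2 = 2401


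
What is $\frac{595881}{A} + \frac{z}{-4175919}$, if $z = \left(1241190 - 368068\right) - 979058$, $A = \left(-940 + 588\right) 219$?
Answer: $- \frac{25052367629}{3251648928} \approx -7.7045$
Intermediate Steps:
$A = -77088$ ($A = \left(-352\right) 219 = -77088$)
$z = -105936$ ($z = 873122 - 979058 = -105936$)
$\frac{595881}{A} + \frac{z}{-4175919} = \frac{595881}{-77088} - \frac{105936}{-4175919} = 595881 \left(- \frac{1}{77088}\right) - - \frac{35312}{1391973} = - \frac{18057}{2336} + \frac{35312}{1391973} = - \frac{25052367629}{3251648928}$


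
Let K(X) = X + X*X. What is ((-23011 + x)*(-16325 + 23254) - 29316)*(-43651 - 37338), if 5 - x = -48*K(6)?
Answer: 11781390946714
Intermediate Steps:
K(X) = X + X**2
x = 2021 (x = 5 - (-48)*6*(1 + 6) = 5 - (-48)*6*7 = 5 - (-48)*42 = 5 - 1*(-2016) = 5 + 2016 = 2021)
((-23011 + x)*(-16325 + 23254) - 29316)*(-43651 - 37338) = ((-23011 + 2021)*(-16325 + 23254) - 29316)*(-43651 - 37338) = (-20990*6929 - 29316)*(-80989) = (-145439710 - 29316)*(-80989) = -145469026*(-80989) = 11781390946714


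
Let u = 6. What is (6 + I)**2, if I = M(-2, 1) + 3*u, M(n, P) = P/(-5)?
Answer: 14161/25 ≈ 566.44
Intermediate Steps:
M(n, P) = -P/5 (M(n, P) = P*(-1/5) = -P/5)
I = 89/5 (I = -1/5*1 + 3*6 = -1/5 + 18 = 89/5 ≈ 17.800)
(6 + I)**2 = (6 + 89/5)**2 = (119/5)**2 = 14161/25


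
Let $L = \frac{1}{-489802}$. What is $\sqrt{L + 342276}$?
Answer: $\frac{\sqrt{82114065783058502}}{489802} \approx 585.04$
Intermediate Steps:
$L = - \frac{1}{489802} \approx -2.0416 \cdot 10^{-6}$
$\sqrt{L + 342276} = \sqrt{- \frac{1}{489802} + 342276} = \sqrt{\frac{167647469351}{489802}} = \frac{\sqrt{82114065783058502}}{489802}$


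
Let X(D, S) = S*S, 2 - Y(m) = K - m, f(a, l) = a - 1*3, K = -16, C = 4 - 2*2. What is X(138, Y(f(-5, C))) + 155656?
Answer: 155756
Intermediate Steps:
C = 0 (C = 4 - 4 = 0)
f(a, l) = -3 + a (f(a, l) = a - 3 = -3 + a)
Y(m) = 18 + m (Y(m) = 2 - (-16 - m) = 2 + (16 + m) = 18 + m)
X(D, S) = S²
X(138, Y(f(-5, C))) + 155656 = (18 + (-3 - 5))² + 155656 = (18 - 8)² + 155656 = 10² + 155656 = 100 + 155656 = 155756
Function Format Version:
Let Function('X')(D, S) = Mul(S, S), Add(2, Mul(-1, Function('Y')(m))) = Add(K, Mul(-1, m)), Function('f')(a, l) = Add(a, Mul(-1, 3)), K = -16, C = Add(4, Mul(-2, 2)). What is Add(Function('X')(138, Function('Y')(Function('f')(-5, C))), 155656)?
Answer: 155756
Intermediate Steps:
C = 0 (C = Add(4, -4) = 0)
Function('f')(a, l) = Add(-3, a) (Function('f')(a, l) = Add(a, -3) = Add(-3, a))
Function('Y')(m) = Add(18, m) (Function('Y')(m) = Add(2, Mul(-1, Add(-16, Mul(-1, m)))) = Add(2, Add(16, m)) = Add(18, m))
Function('X')(D, S) = Pow(S, 2)
Add(Function('X')(138, Function('Y')(Function('f')(-5, C))), 155656) = Add(Pow(Add(18, Add(-3, -5)), 2), 155656) = Add(Pow(Add(18, -8), 2), 155656) = Add(Pow(10, 2), 155656) = Add(100, 155656) = 155756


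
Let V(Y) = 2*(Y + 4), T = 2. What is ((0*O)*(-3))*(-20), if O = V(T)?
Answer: 0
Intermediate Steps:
V(Y) = 8 + 2*Y (V(Y) = 2*(4 + Y) = 8 + 2*Y)
O = 12 (O = 8 + 2*2 = 8 + 4 = 12)
((0*O)*(-3))*(-20) = ((0*12)*(-3))*(-20) = (0*(-3))*(-20) = 0*(-20) = 0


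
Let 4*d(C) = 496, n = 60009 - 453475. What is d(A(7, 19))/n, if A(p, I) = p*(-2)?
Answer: -62/196733 ≈ -0.00031515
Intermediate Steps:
A(p, I) = -2*p
n = -393466
d(C) = 124 (d(C) = (1/4)*496 = 124)
d(A(7, 19))/n = 124/(-393466) = 124*(-1/393466) = -62/196733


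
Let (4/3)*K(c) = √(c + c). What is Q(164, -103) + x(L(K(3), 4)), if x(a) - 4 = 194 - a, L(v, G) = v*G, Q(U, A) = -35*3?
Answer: 93 - 3*√6 ≈ 85.651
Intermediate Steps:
Q(U, A) = -105
K(c) = 3*√2*√c/4 (K(c) = 3*√(c + c)/4 = 3*√(2*c)/4 = 3*(√2*√c)/4 = 3*√2*√c/4)
L(v, G) = G*v
x(a) = 198 - a (x(a) = 4 + (194 - a) = 198 - a)
Q(164, -103) + x(L(K(3), 4)) = -105 + (198 - 4*3*√2*√3/4) = -105 + (198 - 4*3*√6/4) = -105 + (198 - 3*√6) = 93 - 3*√6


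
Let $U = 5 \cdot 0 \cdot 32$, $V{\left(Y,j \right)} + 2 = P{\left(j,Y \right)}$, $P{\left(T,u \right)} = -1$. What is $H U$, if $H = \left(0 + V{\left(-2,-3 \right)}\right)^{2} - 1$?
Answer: $0$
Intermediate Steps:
$V{\left(Y,j \right)} = -3$ ($V{\left(Y,j \right)} = -2 - 1 = -3$)
$U = 0$ ($U = 0 \cdot 32 = 0$)
$H = 8$ ($H = \left(0 - 3\right)^{2} - 1 = \left(-3\right)^{2} - 1 = 9 - 1 = 8$)
$H U = 8 \cdot 0 = 0$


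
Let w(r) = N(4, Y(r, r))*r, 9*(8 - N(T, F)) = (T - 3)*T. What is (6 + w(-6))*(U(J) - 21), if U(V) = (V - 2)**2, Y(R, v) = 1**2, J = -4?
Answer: -590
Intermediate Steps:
Y(R, v) = 1
N(T, F) = 8 - T*(-3 + T)/9 (N(T, F) = 8 - (T - 3)*T/9 = 8 - (-3 + T)*T/9 = 8 - T*(-3 + T)/9)
U(V) = (-2 + V)**2
w(r) = 68*r/9 (w(r) = (8 - 1/9*4**2 + (1/3)*4)*r = (8 - 1/9*16 + 4/3)*r = (8 - 16/9 + 4/3)*r = 68*r/9)
(6 + w(-6))*(U(J) - 21) = (6 + (68/9)*(-6))*((-2 - 4)**2 - 21) = (6 - 136/3)*((-6)**2 - 21) = -118*(36 - 21)/3 = -118/3*15 = -590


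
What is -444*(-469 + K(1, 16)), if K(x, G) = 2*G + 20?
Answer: 185148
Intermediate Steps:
K(x, G) = 20 + 2*G
-444*(-469 + K(1, 16)) = -444*(-469 + (20 + 2*16)) = -444*(-469 + (20 + 32)) = -444*(-469 + 52) = -444*(-417) = 185148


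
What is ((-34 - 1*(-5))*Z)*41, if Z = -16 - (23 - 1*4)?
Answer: 41615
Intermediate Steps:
Z = -35 (Z = -16 - (23 - 4) = -16 - 1*19 = -16 - 19 = -35)
((-34 - 1*(-5))*Z)*41 = ((-34 - 1*(-5))*(-35))*41 = ((-34 + 5)*(-35))*41 = -29*(-35)*41 = 1015*41 = 41615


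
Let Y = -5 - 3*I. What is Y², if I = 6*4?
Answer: 5929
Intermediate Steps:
I = 24
Y = -77 (Y = -5 - 3*24 = -5 - 72 = -77)
Y² = (-77)² = 5929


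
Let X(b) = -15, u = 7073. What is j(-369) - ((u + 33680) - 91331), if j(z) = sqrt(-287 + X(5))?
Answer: 50578 + I*sqrt(302) ≈ 50578.0 + 17.378*I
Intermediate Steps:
j(z) = I*sqrt(302) (j(z) = sqrt(-287 - 15) = sqrt(-302) = I*sqrt(302))
j(-369) - ((u + 33680) - 91331) = I*sqrt(302) - ((7073 + 33680) - 91331) = I*sqrt(302) - (40753 - 91331) = I*sqrt(302) - 1*(-50578) = I*sqrt(302) + 50578 = 50578 + I*sqrt(302)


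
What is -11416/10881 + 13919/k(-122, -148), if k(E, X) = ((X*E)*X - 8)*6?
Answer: -61064346485/58154505552 ≈ -1.0500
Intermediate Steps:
k(E, X) = -48 + 6*E*X² (k(E, X) = ((E*X)*X - 8)*6 = (E*X² - 8)*6 = (-8 + E*X²)*6 = -48 + 6*E*X²)
-11416/10881 + 13919/k(-122, -148) = -11416/10881 + 13919/(-48 + 6*(-122)*(-148)²) = -11416*1/10881 + 13919/(-48 + 6*(-122)*21904) = -11416/10881 + 13919/(-48 - 16033728) = -11416/10881 + 13919/(-16033776) = -11416/10881 + 13919*(-1/16033776) = -11416/10881 - 13919/16033776 = -61064346485/58154505552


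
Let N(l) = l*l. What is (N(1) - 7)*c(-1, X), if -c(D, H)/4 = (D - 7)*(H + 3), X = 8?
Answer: -2112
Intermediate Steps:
c(D, H) = -4*(-7 + D)*(3 + H) (c(D, H) = -4*(D - 7)*(H + 3) = -4*(-7 + D)*(3 + H))
N(l) = l²
(N(1) - 7)*c(-1, X) = (1² - 7)*(84 - 12*(-1) + 28*8 - 4*(-1)*8) = (1 - 7)*(84 + 12 + 224 + 32) = -6*352 = -2112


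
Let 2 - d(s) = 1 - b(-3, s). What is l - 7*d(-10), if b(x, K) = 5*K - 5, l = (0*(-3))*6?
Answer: 378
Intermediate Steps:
l = 0 (l = 0*6 = 0)
b(x, K) = -5 + 5*K
d(s) = -4 + 5*s (d(s) = 2 - (1 - (-5 + 5*s)) = 2 - (1 + (5 - 5*s)) = 2 - (6 - 5*s) = 2 + (-6 + 5*s) = -4 + 5*s)
l - 7*d(-10) = 0 - 7*(-4 + 5*(-10)) = 0 - 7*(-4 - 50) = 0 - 7*(-54) = 0 + 378 = 378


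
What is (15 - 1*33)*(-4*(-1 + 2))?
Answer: 72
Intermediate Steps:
(15 - 1*33)*(-4*(-1 + 2)) = (15 - 33)*(-4*1) = -18*(-4) = 72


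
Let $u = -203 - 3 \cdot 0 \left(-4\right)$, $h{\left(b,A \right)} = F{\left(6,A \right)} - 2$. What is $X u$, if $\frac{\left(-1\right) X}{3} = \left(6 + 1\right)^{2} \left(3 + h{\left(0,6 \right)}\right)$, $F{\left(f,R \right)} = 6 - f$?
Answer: $29841$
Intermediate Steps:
$h{\left(b,A \right)} = -2$ ($h{\left(b,A \right)} = \left(6 - 6\right) - 2 = 0 - 2 = -2$)
$X = -147$ ($X = - 3 \left(6 + 1\right)^{2} \left(3 - 2\right) = - 3 \cdot 7^{2} \cdot 1 = - 3 \cdot 49 \cdot 1 = \left(-3\right) 49 = -147$)
$u = -203$ ($u = -203 - 0 \left(-4\right) = -203 - 0 = -203 + 0 = -203$)
$X u = \left(-147\right) \left(-203\right) = 29841$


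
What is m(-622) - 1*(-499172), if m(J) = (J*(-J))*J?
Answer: 241141020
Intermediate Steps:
m(J) = -J³ (m(J) = (-J²)*J = -J³)
m(-622) - 1*(-499172) = -1*(-622)³ - 1*(-499172) = -1*(-240641848) + 499172 = 240641848 + 499172 = 241141020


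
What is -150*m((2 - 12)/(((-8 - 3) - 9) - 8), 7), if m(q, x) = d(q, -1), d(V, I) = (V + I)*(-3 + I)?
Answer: -2700/7 ≈ -385.71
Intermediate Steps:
d(V, I) = (-3 + I)*(I + V) (d(V, I) = (I + V)*(-3 + I) = (-3 + I)*(I + V))
m(q, x) = 4 - 4*q (m(q, x) = (-1)**2 - 3*(-1) - 3*q - q = 1 + 3 - 3*q - q = 4 - 4*q)
-150*m((2 - 12)/(((-8 - 3) - 9) - 8), 7) = -150*(4 - 4*(2 - 12)/(((-8 - 3) - 9) - 8)) = -150*(4 - (-40)/((-11 - 9) - 8)) = -150*(4 - (-40)/(-20 - 8)) = -150*(4 - (-40)/(-28)) = -150*(4 - (-40)*(-1)/28) = -150*(4 - 4*5/14) = -150*(4 - 10/7) = -150*18/7 = -2700/7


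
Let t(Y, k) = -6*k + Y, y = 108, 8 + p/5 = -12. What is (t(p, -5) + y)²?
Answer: 1444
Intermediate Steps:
p = -100 (p = -40 + 5*(-12) = -40 - 60 = -100)
t(Y, k) = Y - 6*k
(t(p, -5) + y)² = ((-100 - 6*(-5)) + 108)² = ((-100 + 30) + 108)² = (-70 + 108)² = 38² = 1444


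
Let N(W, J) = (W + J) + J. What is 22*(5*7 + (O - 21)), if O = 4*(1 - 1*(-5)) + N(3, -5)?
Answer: 682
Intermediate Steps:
N(W, J) = W + 2*J (N(W, J) = (J + W) + J = W + 2*J)
O = 17 (O = 4*(1 - 1*(-5)) + (3 + 2*(-5)) = 4*(1 + 5) + (3 - 10) = 4*6 - 7 = 24 - 7 = 17)
22*(5*7 + (O - 21)) = 22*(5*7 + (17 - 21)) = 22*(35 - 4) = 22*31 = 682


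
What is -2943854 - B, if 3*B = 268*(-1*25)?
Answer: -8824862/3 ≈ -2.9416e+6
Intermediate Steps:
B = -6700/3 (B = (268*(-1*25))/3 = (268*(-25))/3 = (⅓)*(-6700) = -6700/3 ≈ -2233.3)
-2943854 - B = -2943854 - 1*(-6700/3) = -2943854 + 6700/3 = -8824862/3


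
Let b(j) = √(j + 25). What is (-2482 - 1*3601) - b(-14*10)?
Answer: -6083 - I*√115 ≈ -6083.0 - 10.724*I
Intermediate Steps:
b(j) = √(25 + j)
(-2482 - 1*3601) - b(-14*10) = (-2482 - 1*3601) - √(25 - 14*10) = (-2482 - 3601) - √(25 - 140) = -6083 - √(-115) = -6083 - I*√115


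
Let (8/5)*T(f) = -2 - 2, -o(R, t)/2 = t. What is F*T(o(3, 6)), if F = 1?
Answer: -5/2 ≈ -2.5000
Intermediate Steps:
o(R, t) = -2*t
T(f) = -5/2 (T(f) = 5*(-2 - 2)/8 = (5/8)*(-4) = -5/2)
F*T(o(3, 6)) = 1*(-5/2) = -5/2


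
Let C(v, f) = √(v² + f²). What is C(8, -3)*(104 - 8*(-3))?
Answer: 128*√73 ≈ 1093.6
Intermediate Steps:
C(v, f) = √(f² + v²)
C(8, -3)*(104 - 8*(-3)) = √((-3)² + 8²)*(104 - 8*(-3)) = √(9 + 64)*(104 + 24) = √73*128 = 128*√73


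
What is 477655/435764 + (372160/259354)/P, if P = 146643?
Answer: 1297610815747975/1183797995808372 ≈ 1.0961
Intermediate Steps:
477655/435764 + (372160/259354)/P = 477655/435764 + (372160/259354)/146643 = 477655*(1/435764) + (372160*(1/259354))*(1/146643) = 477655/435764 + (186080/129677)*(1/146643) = 477655/435764 + 186080/19016224311 = 1297610815747975/1183797995808372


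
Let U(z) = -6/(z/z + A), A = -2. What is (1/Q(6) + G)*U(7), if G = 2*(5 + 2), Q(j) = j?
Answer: 85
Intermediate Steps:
U(z) = 6 (U(z) = -6/(z/z - 2) = -6/(1 - 2) = -6/(-1) = -6*(-1) = 6)
G = 14 (G = 2*7 = 14)
(1/Q(6) + G)*U(7) = (1/6 + 14)*6 = (85/6)*6 = 85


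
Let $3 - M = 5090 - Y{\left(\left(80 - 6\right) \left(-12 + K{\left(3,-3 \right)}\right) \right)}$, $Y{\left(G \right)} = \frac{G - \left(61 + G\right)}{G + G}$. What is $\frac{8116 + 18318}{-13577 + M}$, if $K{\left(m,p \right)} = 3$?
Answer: $- \frac{35210088}{24860387} \approx -1.4163$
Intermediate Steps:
$Y{\left(G \right)} = - \frac{61}{2 G}$
$M = - \frac{6775823}{1332}$ ($M = 3 - \left(5090 - - \frac{61}{2 \left(80 - 6\right) \left(-12 + 3\right)}\right) = 3 - \left(5090 - - \frac{61}{2 \cdot 74 \left(-9\right)}\right) = 3 - \left(5090 - - \frac{61}{2 \left(-666\right)}\right) = 3 - \left(5090 - \left(- \frac{61}{2}\right) \left(- \frac{1}{666}\right)\right) = 3 - \left(5090 - \frac{61}{1332}\right) = 3 - \frac{6779819}{1332} = - \frac{6775823}{1332} \approx -5087.0$)
$\frac{8116 + 18318}{-13577 + M} = \frac{8116 + 18318}{-13577 - \frac{6775823}{1332}} = \frac{26434}{- \frac{24860387}{1332}} = 26434 \left(- \frac{1332}{24860387}\right) = - \frac{35210088}{24860387}$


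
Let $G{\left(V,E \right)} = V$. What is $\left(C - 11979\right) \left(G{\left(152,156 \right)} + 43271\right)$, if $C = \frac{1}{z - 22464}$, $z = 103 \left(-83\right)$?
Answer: $- \frac{16131849803944}{31013} \approx -5.2016 \cdot 10^{8}$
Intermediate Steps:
$z = -8549$
$C = - \frac{1}{31013}$ ($C = \frac{1}{-8549 - 22464} = \frac{1}{-31013} = - \frac{1}{31013} \approx -3.2245 \cdot 10^{-5}$)
$\left(C - 11979\right) \left(G{\left(152,156 \right)} + 43271\right) = \left(- \frac{1}{31013} - 11979\right) \left(152 + 43271\right) = \left(- \frac{371504728}{31013}\right) 43423 = - \frac{16131849803944}{31013}$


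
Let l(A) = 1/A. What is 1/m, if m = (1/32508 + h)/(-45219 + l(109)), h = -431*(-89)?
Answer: -160227705960/135920206657 ≈ -1.1788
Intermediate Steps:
h = 38359
m = -135920206657/160227705960 (m = (1/32508 + 38359)/(-45219 + 1/109) = 1246974373/(32508*(-4928870/109)) = (1246974373/32508)*(-109/4928870) = -135920206657/160227705960 ≈ -0.84829)
1/m = 1/(-135920206657/160227705960) = -160227705960/135920206657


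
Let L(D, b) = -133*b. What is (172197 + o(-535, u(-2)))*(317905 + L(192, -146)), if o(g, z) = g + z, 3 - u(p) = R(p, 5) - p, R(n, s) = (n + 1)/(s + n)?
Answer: 57905990590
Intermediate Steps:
R(n, s) = (1 + n)/(n + s)
u(p) = 3 + p - (1 + p)/(5 + p) (u(p) = 3 - ((1 + p)/(p + 5) - p) = 3 - ((1 + p)/(5 + p) - p) = 3 - (-p + (1 + p)/(5 + p)) = 3 + (p - (1 + p)/(5 + p)) = 3 + p - (1 + p)/(5 + p))
(172197 + o(-535, u(-2)))*(317905 + L(192, -146)) = (172197 + (-535 + (14 + (-2)**2 + 7*(-2))/(5 - 2)))*(317905 - 133*(-146)) = (172197 + (-535 + (14 + 4 - 14)/3))*(317905 + 19418) = (172197 + (-535 + (1/3)*4))*337323 = (172197 + (-535 + 4/3))*337323 = (172197 - 1601/3)*337323 = (514990/3)*337323 = 57905990590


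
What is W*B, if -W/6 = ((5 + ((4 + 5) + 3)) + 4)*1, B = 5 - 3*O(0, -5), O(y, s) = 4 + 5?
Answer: 2772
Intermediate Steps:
O(y, s) = 9
B = -22 (B = 5 - 3*9 = 5 - 27 = -22)
W = -126 (W = -6*((5 + ((4 + 5) + 3)) + 4) = -6*((5 + (9 + 3)) + 4) = -6*((5 + 12) + 4) = -6*(17 + 4) = -126 ≈ -126.00)
W*B = -126*(-22) = 2772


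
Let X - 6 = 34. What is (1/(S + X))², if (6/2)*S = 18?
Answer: 1/2116 ≈ 0.00047259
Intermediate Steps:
S = 6 (S = (⅓)*18 = 6)
X = 40 (X = 6 + 34 = 40)
(1/(S + X))² = (1/(6 + 40))² = (1/46)² = 1/2116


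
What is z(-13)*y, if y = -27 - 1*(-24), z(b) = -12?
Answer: 36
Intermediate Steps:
y = -3 (y = -27 + 24 = -3)
z(-13)*y = -12*(-3) = 36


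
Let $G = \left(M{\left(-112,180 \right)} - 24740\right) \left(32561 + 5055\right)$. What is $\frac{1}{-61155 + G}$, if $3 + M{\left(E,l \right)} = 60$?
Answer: $- \frac{1}{928536883} \approx -1.077 \cdot 10^{-9}$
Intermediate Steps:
$M{\left(E,l \right)} = 57$ ($M{\left(E,l \right)} = -3 + 60 = 57$)
$G = -928475728$ ($G = \left(57 - 24740\right) \left(32561 + 5055\right) = \left(57 - 24740\right) 37616 = \left(-24683\right) 37616 = -928475728$)
$\frac{1}{-61155 + G} = \frac{1}{-61155 - 928475728} = \frac{1}{-928536883} = - \frac{1}{928536883}$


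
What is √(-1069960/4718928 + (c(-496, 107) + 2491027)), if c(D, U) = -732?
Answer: 5*√34659115595148354/589866 ≈ 1578.1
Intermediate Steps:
√(-1069960/4718928 + (c(-496, 107) + 2491027)) = √(-1069960/4718928 + (-732 + 2491027)) = √(-1069960*1/4718928 + 2490295) = √(-133745/589866 + 2490295) = √(1468940216725/589866) = 5*√34659115595148354/589866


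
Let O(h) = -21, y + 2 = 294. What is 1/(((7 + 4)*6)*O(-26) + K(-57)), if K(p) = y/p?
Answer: -57/79294 ≈ -0.00071884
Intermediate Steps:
y = 292 (y = -2 + 294 = 292)
K(p) = 292/p
1/(((7 + 4)*6)*O(-26) + K(-57)) = 1/(((7 + 4)*6)*(-21) + 292/(-57)) = 1/((11*6)*(-21) + 292*(-1/57)) = 1/(66*(-21) - 292/57) = 1/(-1386 - 292/57) = 1/(-79294/57) = -57/79294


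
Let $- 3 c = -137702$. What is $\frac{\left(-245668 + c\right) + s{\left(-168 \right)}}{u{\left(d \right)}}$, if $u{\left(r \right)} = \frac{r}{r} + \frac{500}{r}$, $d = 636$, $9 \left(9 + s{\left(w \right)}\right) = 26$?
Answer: $- \frac{95291933}{852} \approx -1.1185 \cdot 10^{5}$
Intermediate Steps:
$c = \frac{137702}{3}$ ($c = \left(- \frac{1}{3}\right) \left(-137702\right) = \frac{137702}{3} \approx 45901.0$)
$s{\left(w \right)} = - \frac{55}{9}$ ($s{\left(w \right)} = -9 + \frac{1}{9} \cdot 26 = -9 + \frac{26}{9} = - \frac{55}{9}$)
$u{\left(r \right)} = 1 + \frac{500}{r}$
$\frac{\left(-245668 + c\right) + s{\left(-168 \right)}}{u{\left(d \right)}} = \frac{\left(-245668 + \frac{137702}{3}\right) - \frac{55}{9}}{\frac{1}{636} \left(500 + 636\right)} = \frac{- \frac{599302}{3} - \frac{55}{9}}{\frac{1}{636} \cdot 1136} = - \frac{1797961}{9 \cdot \frac{284}{159}} = \left(- \frac{1797961}{9}\right) \frac{159}{284} = - \frac{95291933}{852}$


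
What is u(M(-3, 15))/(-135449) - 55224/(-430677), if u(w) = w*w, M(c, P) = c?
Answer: 63898799/498587769 ≈ 0.12816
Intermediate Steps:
u(w) = w²
u(M(-3, 15))/(-135449) - 55224/(-430677) = (-3)²/(-135449) - 55224/(-430677) = 9*(-1/135449) - 55224*(-1/430677) = -9/135449 + 472/3681 = 63898799/498587769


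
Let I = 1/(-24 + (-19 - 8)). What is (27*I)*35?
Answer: -315/17 ≈ -18.529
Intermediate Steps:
I = -1/51 (I = 1/(-24 - 27) = 1/(-51) = -1/51 ≈ -0.019608)
(27*I)*35 = (27*(-1/51))*35 = -9/17*35 = -315/17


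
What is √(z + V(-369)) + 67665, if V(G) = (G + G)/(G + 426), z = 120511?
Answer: 67665 + √43499797/19 ≈ 68012.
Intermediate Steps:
V(G) = 2*G/(426 + G) (V(G) = (2*G)/(426 + G) = 2*G/(426 + G))
√(z + V(-369)) + 67665 = √(120511 + 2*(-369)/(426 - 369)) + 67665 = √(120511 + 2*(-369)/57) + 67665 = √(120511 + 2*(-369)*(1/57)) + 67665 = √(120511 - 246/19) + 67665 = √(2289463/19) + 67665 = √43499797/19 + 67665 = 67665 + √43499797/19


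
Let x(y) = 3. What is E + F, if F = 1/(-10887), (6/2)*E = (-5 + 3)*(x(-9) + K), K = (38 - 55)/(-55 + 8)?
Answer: -1146811/511689 ≈ -2.2412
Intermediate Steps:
K = 17/47 (K = -17/(-47) = -17*(-1/47) = 17/47 ≈ 0.36170)
E = -316/141 (E = ((-5 + 3)*(3 + 17/47))/3 = (-2*158/47)/3 = (⅓)*(-316/47) = -316/141 ≈ -2.2411)
F = -1/10887 ≈ -9.1853e-5
E + F = -316/141 - 1/10887 = -1146811/511689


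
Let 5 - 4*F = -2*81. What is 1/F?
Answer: 4/167 ≈ 0.023952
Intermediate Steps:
F = 167/4 (F = 5/4 - (-1)*81/2 = 5/4 - ¼*(-162) = 5/4 + 81/2 = 167/4 ≈ 41.750)
1/F = 1/(167/4) = 4/167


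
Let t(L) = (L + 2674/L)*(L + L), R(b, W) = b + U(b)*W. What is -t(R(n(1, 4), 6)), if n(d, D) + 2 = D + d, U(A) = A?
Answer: -6230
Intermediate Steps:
n(d, D) = -2 + D + d (n(d, D) = -2 + (D + d) = -2 + D + d)
R(b, W) = b + W*b (R(b, W) = b + b*W = b + W*b)
t(L) = 2*L*(L + 2674/L) (t(L) = (L + 2674/L)*(2*L) = 2*L*(L + 2674/L))
-t(R(n(1, 4), 6)) = -(5348 + 2*((-2 + 4 + 1)*(1 + 6))²) = -(5348 + 2*(3*7)²) = -(5348 + 2*21²) = -(5348 + 2*441) = -(5348 + 882) = -1*6230 = -6230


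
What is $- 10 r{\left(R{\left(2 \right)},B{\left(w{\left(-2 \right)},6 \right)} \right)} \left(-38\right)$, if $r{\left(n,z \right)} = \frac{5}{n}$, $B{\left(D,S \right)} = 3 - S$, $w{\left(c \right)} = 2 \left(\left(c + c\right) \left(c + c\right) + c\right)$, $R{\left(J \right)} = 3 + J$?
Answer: $380$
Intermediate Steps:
$w{\left(c \right)} = 2 c + 8 c^{2}$ ($w{\left(c \right)} = 2 \left(2 c 2 c + c\right) = 2 \left(4 c^{2} + c\right) = 2 \left(c + 4 c^{2}\right) = 2 c + 8 c^{2}$)
$- 10 r{\left(R{\left(2 \right)},B{\left(w{\left(-2 \right)},6 \right)} \right)} \left(-38\right) = - 10 \frac{5}{3 + 2} \left(-38\right) = - 10 \cdot \frac{5}{5} \left(-38\right) = - 10 \cdot 5 \cdot \frac{1}{5} \left(-38\right) = \left(-10\right) 1 \left(-38\right) = \left(-10\right) \left(-38\right) = 380$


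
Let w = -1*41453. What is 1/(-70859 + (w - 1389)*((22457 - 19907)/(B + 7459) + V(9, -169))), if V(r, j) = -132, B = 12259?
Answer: 9859/55000842265 ≈ 1.7925e-7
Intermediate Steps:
w = -41453
1/(-70859 + (w - 1389)*((22457 - 19907)/(B + 7459) + V(9, -169))) = 1/(-70859 + (-41453 - 1389)*((22457 - 19907)/(12259 + 7459) - 132)) = 1/(-70859 - 42842*(2550/19718 - 132)) = 1/(-70859 - 42842*(2550*(1/19718) - 132)) = 1/(-70859 - 42842*(1275/9859 - 132)) = 1/(-70859 - 42842*(-1300113/9859)) = 1/(-70859 + 55699441146/9859) = 1/(55000842265/9859) = 9859/55000842265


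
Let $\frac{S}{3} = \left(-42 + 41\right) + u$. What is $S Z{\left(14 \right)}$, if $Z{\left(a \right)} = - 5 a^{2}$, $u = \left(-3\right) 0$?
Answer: $2940$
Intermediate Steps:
$u = 0$
$S = -3$ ($S = 3 \left(\left(-42 + 41\right) + 0\right) = 3 \left(-1 + 0\right) = 3 \left(-1\right) = -3$)
$S Z{\left(14 \right)} = - 3 \left(- 5 \cdot 14^{2}\right) = - 3 \left(\left(-5\right) 196\right) = \left(-3\right) \left(-980\right) = 2940$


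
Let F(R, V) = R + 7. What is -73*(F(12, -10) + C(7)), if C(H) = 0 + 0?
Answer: -1387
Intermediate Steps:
C(H) = 0
F(R, V) = 7 + R
-73*(F(12, -10) + C(7)) = -73*((7 + 12) + 0) = -73*(19 + 0) = -73*19 = -1387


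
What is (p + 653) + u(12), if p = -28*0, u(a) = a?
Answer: 665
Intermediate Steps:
p = 0
(p + 653) + u(12) = (0 + 653) + 12 = 653 + 12 = 665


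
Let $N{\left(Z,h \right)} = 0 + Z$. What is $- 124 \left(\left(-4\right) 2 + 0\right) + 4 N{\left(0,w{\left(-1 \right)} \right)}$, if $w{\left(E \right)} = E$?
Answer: $992$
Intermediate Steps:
$N{\left(Z,h \right)} = Z$
$- 124 \left(\left(-4\right) 2 + 0\right) + 4 N{\left(0,w{\left(-1 \right)} \right)} = - 124 \left(\left(-4\right) 2 + 0\right) + 4 \cdot 0 = - 124 \left(-8 + 0\right) + 0 = \left(-124\right) \left(-8\right) + 0 = 992 + 0 = 992$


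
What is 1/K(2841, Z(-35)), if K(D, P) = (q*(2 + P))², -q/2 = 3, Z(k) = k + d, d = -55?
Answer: 1/278784 ≈ 3.5870e-6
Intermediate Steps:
Z(k) = -55 + k (Z(k) = k - 55 = -55 + k)
q = -6 (q = -2*3 = -6)
K(D, P) = (-12 - 6*P)² (K(D, P) = (-6*(2 + P))² = (-12 - 6*P)²)
1/K(2841, Z(-35)) = 1/(36*(2 + (-55 - 35))²) = 1/(36*(2 - 90)²) = 1/(36*(-88)²) = 1/(36*7744) = 1/278784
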